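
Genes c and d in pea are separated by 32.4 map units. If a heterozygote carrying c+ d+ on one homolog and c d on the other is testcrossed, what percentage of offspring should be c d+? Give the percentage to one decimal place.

16.2%

A map distance of 32.4 map units corresponds to a recombination frequency of 0.324.
The F1 is c+ d+ / c d, so c d+ is a recombinant gamete class with expected frequency r/2 = 0.324/2 = 0.1620.
That is 0.1620 = 16.2% of the progeny.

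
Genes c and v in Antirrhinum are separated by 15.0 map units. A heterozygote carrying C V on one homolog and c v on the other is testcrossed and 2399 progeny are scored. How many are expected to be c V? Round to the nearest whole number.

180

A map distance of 15.0 map units corresponds to a recombination frequency of 0.150.
The F1 is C V / c v, so c V is a recombinant gamete class with expected frequency r/2 = 0.150/2 = 0.0750.
Expected number = 0.0750 × 2399 = 179.92 ≈ 180.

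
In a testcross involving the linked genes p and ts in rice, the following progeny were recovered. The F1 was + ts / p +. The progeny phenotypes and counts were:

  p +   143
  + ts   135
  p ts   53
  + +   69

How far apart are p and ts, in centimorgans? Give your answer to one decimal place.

30.5 centimorgans

The recombinant classes are + + and p ts: 69 + 53 = 122.
Recombination frequency = 122/400 = 0.3050 ≈ 30.5%, i.e. 30.5 centimorgans.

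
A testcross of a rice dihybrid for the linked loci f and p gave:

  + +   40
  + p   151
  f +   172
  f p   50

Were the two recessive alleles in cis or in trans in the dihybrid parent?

trans

The two most frequent classes are + p (151) and f + (172); these are the parental (non-recombinant) types.
So the F1 carried + p on one chromosome and f + on the other — the recessive alleles are on opposite chromosomes (trans / repulsion).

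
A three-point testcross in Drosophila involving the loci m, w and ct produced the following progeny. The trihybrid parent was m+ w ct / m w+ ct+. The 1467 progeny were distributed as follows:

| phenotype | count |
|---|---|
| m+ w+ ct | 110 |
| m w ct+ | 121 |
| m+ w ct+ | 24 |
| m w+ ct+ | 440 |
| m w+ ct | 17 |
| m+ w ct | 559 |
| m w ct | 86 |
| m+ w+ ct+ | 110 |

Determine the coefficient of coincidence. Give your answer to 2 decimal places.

0.93

The two rarest classes, m+ w ct+ and m w+ ct, are the double crossovers. Comparing them with the parentals, only the ct allele has switched, so ct is the middle locus and the order is w – ct – m.
w–ct: (231 + 41)/1467 = 0.1854; ct–m: (196 + 41)/1467 = 0.1616.
Expected DCO frequency = 0.1854 × 0.1616 ≈ 0.02996; observed = 41/1467 ≈ 0.02795.
Coefficient of coincidence = 0.02795/0.02996 ≈ 0.93.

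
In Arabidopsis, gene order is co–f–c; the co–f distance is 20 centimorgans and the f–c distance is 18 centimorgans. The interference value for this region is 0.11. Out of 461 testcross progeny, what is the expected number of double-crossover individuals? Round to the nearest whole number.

Map distances give recombination frequencies of 0.200 and 0.180 for the two intervals.
With interference 0.11 (so coincidence = 0.89), expected double-crossover frequency = 0.200 × 0.180 × 0.89 = 0.03204.
Expected number = 0.03204 × 461 = 14.77 ≈ 15.

15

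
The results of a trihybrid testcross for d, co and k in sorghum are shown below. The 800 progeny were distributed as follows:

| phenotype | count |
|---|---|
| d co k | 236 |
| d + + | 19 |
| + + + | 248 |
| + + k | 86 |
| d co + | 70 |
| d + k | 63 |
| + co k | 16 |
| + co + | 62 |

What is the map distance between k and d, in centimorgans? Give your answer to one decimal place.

23.9 centimorgans

The two most frequent reciprocal classes, + + + and d co k, are the parental types, so the F1 was + + + / d co k.
The two rarest classes, d + + and + co k, are the double crossovers. Comparing them with the parentals, only the d allele has switched, so d is the middle locus and the order is co – d – k.
Crossovers in the d–k interval produce the single-crossover classes + + k and d co + (86 + 70 = 156) plus the double crossovers (35).
RF(d–k) = (156 + 35) / 800 = 191/800 = 0.2387 → 23.9 centimorgans.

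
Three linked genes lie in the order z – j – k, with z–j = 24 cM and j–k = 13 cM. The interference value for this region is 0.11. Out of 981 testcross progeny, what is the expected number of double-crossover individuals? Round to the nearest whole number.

Map distances give recombination frequencies of 0.240 and 0.130 for the two intervals.
With interference 0.11 (so coincidence = 0.89), expected double-crossover frequency = 0.240 × 0.130 × 0.89 = 0.02777.
Expected number = 0.02777 × 981 = 27.24 ≈ 27.

27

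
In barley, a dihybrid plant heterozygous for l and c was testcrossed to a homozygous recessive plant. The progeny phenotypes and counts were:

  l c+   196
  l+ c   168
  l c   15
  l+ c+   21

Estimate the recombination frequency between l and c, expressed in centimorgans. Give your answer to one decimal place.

9.0 centimorgans

The two most frequent classes, l+ c (168) and l c+ (196), are the parental types, so the F1 was l+ c / l c+.
The recombinant classes are l+ c+ and l c: 21 + 15 = 36.
Recombination frequency = 36/400 = 0.0900 ≈ 9.0%, i.e. 9.0 centimorgans.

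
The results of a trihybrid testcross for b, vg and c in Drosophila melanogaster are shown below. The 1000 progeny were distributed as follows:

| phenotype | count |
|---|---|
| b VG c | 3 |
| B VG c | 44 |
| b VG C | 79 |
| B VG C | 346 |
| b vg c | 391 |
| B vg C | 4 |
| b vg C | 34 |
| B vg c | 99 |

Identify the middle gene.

vg

The two most frequent reciprocal classes, b vg c and B VG C, are the parental types, so the F1 was b vg c / B VG C.
The two rarest classes, b VG c and B vg C, are the double crossovers. Comparing them with the parentals, only the vg allele has switched, so vg is the middle locus and the order is b – vg – c.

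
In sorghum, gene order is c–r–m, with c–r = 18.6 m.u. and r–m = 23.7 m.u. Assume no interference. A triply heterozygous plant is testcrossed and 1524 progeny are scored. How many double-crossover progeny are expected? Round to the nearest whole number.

Map distances give recombination frequencies of 0.186 and 0.237 for the two intervals.
With no interference, expected double-crossover frequency = 0.186 × 0.237 = 0.04408.
Expected number = 0.04408 × 1524 = 67.18 ≈ 67.

67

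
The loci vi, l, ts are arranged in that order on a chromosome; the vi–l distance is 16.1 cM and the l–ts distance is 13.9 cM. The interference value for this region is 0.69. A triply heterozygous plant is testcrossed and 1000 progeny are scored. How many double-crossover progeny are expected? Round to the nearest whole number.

7

Map distances give recombination frequencies of 0.161 and 0.139 for the two intervals.
With interference 0.69 (so coincidence = 0.31), expected double-crossover frequency = 0.161 × 0.139 × 0.31 = 0.00694.
Expected number = 0.00694 × 1000 = 6.94 ≈ 7.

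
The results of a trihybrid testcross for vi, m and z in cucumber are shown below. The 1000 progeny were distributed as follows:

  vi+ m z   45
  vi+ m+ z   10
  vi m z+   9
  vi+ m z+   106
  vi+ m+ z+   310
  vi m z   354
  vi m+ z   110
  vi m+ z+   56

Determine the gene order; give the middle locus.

The two most frequent reciprocal classes, vi m z and vi+ m+ z+, are the parental types, so the F1 was vi m z / vi+ m+ z+.
The two rarest classes, vi m z+ and vi+ m+ z, are the double crossovers. Comparing them with the parentals, only the z allele has switched, so z is the middle locus and the order is vi – z – m.

z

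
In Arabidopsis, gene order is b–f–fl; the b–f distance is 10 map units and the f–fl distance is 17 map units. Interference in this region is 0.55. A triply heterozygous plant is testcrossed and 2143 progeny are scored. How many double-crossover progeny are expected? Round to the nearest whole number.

16

Map distances give recombination frequencies of 0.100 and 0.170 for the two intervals.
With interference 0.55 (so coincidence = 0.45), expected double-crossover frequency = 0.100 × 0.170 × 0.45 = 0.00765.
Expected number = 0.00765 × 2143 = 16.39 ≈ 16.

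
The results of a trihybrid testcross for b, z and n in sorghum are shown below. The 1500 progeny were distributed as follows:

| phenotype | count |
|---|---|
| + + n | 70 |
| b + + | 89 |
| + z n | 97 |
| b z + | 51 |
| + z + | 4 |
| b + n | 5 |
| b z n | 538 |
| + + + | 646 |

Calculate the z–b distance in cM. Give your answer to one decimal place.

The two most frequent reciprocal classes, b z n and + + +, are the parental types, so the F1 was b z n / + + +.
The two rarest classes, b + n and + z +, are the double crossovers. Comparing them with the parentals, only the z allele has switched, so z is the middle locus and the order is b – z – n.
Crossovers in the b–z interval produce the single-crossover classes + z n and b + + (97 + 89 = 186) plus the double crossovers (9).
RF(b–z) = (186 + 9) / 1500 = 195/1500 = 0.1300 → 13.0 cM.

13.0 cM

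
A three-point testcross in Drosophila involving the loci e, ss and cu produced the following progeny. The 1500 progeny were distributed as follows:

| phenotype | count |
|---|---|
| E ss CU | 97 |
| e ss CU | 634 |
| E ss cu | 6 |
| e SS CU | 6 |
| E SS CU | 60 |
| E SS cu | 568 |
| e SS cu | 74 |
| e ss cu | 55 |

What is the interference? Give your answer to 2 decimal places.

0.23

The two most frequent reciprocal classes, e ss CU and E SS cu, are the parental types, so the F1 was e ss CU / E SS cu.
The two rarest classes, e SS CU and E ss cu, are the double crossovers. Comparing them with the parentals, only the ss allele has switched, so ss is the middle locus and the order is e – ss – cu.
e–ss: (171 + 12)/1500 = 0.1220; ss–cu: (115 + 12)/1500 = 0.0847.
Expected DCO frequency = 0.1220 × 0.0847 ≈ 0.01033; observed = 12/1500 ≈ 0.00800.
Coefficient of coincidence = 0.00800/0.01033 ≈ 0.77; interference = 1 − 0.77 = 0.23.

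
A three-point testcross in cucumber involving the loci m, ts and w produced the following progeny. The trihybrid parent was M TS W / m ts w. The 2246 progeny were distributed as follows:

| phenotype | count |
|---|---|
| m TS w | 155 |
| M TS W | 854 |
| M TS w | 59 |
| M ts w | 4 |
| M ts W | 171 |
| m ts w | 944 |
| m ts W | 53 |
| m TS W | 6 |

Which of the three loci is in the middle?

The two rarest classes, m TS W and M ts w, are the double crossovers. Comparing them with the parentals, only the m allele has switched, so m is the middle locus and the order is w – m – ts.

m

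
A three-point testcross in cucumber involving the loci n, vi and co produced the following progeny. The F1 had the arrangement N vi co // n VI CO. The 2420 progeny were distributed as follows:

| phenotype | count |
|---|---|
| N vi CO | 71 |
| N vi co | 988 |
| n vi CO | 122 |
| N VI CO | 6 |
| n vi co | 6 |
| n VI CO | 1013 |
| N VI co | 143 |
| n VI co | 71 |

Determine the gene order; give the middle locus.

The two rarest classes, n vi co and N VI CO, are the double crossovers. Comparing them with the parentals, only the n allele has switched, so n is the middle locus and the order is co – n – vi.

n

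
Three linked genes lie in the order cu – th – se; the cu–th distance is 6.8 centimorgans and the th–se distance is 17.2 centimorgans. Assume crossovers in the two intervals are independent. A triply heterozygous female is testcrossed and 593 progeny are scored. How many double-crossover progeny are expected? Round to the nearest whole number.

Map distances give recombination frequencies of 0.068 and 0.172 for the two intervals.
With no interference, expected double-crossover frequency = 0.068 × 0.172 = 0.01170.
Expected number = 0.01170 × 593 = 6.94 ≈ 7.

7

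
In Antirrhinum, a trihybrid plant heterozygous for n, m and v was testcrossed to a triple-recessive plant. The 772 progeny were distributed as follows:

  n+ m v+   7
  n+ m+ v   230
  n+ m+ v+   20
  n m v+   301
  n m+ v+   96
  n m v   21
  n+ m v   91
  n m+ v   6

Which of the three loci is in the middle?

The two most frequent reciprocal classes, n m v+ and n+ m+ v, are the parental types, so the F1 was n m v+ / n+ m+ v.
The two rarest classes, n+ m v+ and n m+ v, are the double crossovers. Comparing them with the parentals, only the n allele has switched, so n is the middle locus and the order is v – n – m.

n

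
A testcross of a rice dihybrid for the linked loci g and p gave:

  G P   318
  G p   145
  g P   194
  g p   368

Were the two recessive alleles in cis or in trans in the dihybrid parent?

cis

The two most frequent classes are G P (318) and g p (368); these are the parental (non-recombinant) types.
So the F1 carried G P on one chromosome and g p on the other — the recessive alleles are on the same chromosome (cis / coupling).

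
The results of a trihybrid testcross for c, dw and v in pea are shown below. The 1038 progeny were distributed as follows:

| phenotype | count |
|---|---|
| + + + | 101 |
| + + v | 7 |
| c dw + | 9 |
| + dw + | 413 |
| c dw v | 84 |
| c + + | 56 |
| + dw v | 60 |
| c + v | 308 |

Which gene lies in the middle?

c

The two most frequent reciprocal classes, + dw + and c + v, are the parental types, so the F1 was + dw + / c + v.
The two rarest classes, c dw + and + + v, are the double crossovers. Comparing them with the parentals, only the c allele has switched, so c is the middle locus and the order is v – c – dw.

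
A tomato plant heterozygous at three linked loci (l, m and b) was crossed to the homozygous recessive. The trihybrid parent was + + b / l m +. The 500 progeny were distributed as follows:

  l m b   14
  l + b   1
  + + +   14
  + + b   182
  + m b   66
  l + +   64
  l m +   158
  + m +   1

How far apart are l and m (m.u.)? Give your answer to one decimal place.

26.4 m.u.

The two rarest classes, l + b and + m +, are the double crossovers. Comparing them with the parentals, only the l allele has switched, so l is the middle locus and the order is b – l – m.
Crossovers in the l–m interval produce the single-crossover classes + m b and l + + (66 + 64 = 130) plus the double crossovers (2).
RF(l–m) = (130 + 2) / 500 = 132/500 = 0.2640 → 26.4 m.u.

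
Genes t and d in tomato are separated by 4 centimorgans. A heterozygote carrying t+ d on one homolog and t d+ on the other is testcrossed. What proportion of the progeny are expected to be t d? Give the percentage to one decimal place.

2.0%

A map distance of 4 centimorgans corresponds to a recombination frequency of 0.040.
The F1 is t+ d / t d+, so t d is a recombinant gamete class with expected frequency r/2 = 0.040/2 = 0.0200.
That is 0.0200 = 2.0% of the progeny.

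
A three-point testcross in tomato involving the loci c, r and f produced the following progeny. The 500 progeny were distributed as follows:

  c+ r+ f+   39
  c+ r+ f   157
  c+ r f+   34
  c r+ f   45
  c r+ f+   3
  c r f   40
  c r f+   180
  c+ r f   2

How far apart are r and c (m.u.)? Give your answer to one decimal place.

The two most frequent reciprocal classes, c r f+ and c+ r+ f, are the parental types, so the F1 was c r f+ / c+ r+ f.
The two rarest classes, c r+ f+ and c+ r f, are the double crossovers. Comparing them with the parentals, only the r allele has switched, so r is the middle locus and the order is c – r – f.
Crossovers in the c–r interval produce the single-crossover classes c+ r f+ and c r+ f (34 + 45 = 79) plus the double crossovers (5).
RF(c–r) = (79 + 5) / 500 = 84/500 = 0.1680 → 16.8 m.u.

16.8 m.u.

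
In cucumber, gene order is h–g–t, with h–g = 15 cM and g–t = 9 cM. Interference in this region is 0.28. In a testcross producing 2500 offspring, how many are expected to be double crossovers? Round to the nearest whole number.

24

Map distances give recombination frequencies of 0.150 and 0.090 for the two intervals.
With interference 0.28 (so coincidence = 0.72), expected double-crossover frequency = 0.150 × 0.090 × 0.72 = 0.00972.
Expected number = 0.00972 × 2500 = 24.30 ≈ 24.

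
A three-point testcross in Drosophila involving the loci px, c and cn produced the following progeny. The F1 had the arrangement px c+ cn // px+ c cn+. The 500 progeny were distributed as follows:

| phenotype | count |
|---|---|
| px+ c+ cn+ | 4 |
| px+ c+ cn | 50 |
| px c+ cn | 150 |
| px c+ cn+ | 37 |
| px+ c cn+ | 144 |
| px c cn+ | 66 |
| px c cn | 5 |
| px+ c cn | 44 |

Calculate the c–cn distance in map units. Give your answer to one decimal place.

18.0 map units

The two rarest classes, px c cn and px+ c+ cn+, are the double crossovers. Comparing them with the parentals, only the c allele has switched, so c is the middle locus and the order is cn – c – px.
Crossovers in the cn–c interval produce the single-crossover classes px c+ cn+ and px+ c cn (37 + 44 = 81) plus the double crossovers (9).
RF(cn–c) = (81 + 9) / 500 = 90/500 = 0.1800 → 18.0 map units.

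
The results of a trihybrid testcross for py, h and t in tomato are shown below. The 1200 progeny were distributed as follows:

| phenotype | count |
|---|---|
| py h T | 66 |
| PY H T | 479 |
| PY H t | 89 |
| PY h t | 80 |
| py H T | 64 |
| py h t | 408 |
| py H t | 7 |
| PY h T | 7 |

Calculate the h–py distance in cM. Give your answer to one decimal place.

13.2 cM

The two most frequent reciprocal classes, py h t and PY H T, are the parental types, so the F1 was py h t / PY H T.
The two rarest classes, py H t and PY h T, are the double crossovers. Comparing them with the parentals, only the h allele has switched, so h is the middle locus and the order is t – h – py.
Crossovers in the h–py interval produce the single-crossover classes PY h t and py H T (80 + 64 = 144) plus the double crossovers (14).
RF(h–py) = (144 + 14) / 1200 = 158/1200 = 0.1317 → 13.2 cM.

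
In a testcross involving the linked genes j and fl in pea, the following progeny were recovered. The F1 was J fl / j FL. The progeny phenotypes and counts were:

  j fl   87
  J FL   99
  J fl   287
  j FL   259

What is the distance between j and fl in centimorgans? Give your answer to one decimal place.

The recombinant classes are J FL and j fl: 99 + 87 = 186.
Recombination frequency = 186/732 = 0.2541 ≈ 25.4%, i.e. 25.4 centimorgans.

25.4 centimorgans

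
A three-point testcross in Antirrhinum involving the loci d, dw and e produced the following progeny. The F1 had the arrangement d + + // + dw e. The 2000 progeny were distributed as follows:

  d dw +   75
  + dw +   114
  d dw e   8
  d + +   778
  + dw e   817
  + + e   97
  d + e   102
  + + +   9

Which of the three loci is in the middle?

d

The two rarest classes, + + + and d dw e, are the double crossovers. Comparing them with the parentals, only the d allele has switched, so d is the middle locus and the order is dw – d – e.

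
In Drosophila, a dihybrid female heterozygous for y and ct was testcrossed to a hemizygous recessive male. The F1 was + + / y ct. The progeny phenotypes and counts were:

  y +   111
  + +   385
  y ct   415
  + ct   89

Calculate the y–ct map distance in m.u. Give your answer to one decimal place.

20.0 m.u.

The recombinant classes are + ct and y +: 89 + 111 = 200.
Recombination frequency = 200/1000 = 0.2000 ≈ 20.0%, i.e. 20.0 m.u.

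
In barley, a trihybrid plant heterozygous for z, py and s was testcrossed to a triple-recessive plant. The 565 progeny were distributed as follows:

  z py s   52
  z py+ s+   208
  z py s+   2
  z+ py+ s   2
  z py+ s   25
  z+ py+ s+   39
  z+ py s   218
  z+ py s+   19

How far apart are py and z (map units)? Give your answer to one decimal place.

The two most frequent reciprocal classes, z py+ s+ and z+ py s, are the parental types, so the F1 was z py+ s+ / z+ py s.
The two rarest classes, z py s+ and z+ py+ s, are the double crossovers. Comparing them with the parentals, only the py allele has switched, so py is the middle locus and the order is s – py – z.
Crossovers in the py–z interval produce the single-crossover classes z+ py+ s+ and z py s (39 + 52 = 91) plus the double crossovers (4).
RF(py–z) = (91 + 4) / 565 = 95/565 = 0.1681 → 16.8 map units.

16.8 map units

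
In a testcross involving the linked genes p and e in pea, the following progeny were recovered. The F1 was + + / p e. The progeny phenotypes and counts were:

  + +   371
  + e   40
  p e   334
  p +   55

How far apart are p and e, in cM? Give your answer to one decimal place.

The recombinant classes are + e and p +: 40 + 55 = 95.
Recombination frequency = 95/800 = 0.1187 ≈ 11.9%, i.e. 11.9 cM.

11.9 cM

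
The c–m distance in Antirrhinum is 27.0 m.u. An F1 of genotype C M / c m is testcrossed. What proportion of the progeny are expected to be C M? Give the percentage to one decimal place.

36.5%

A map distance of 27.0 m.u. corresponds to a recombination frequency of 0.270.
The F1 is C M / c m, so C M is a parental gamete class with expected frequency (1 − r)/2 = 0.730/2 = 0.3650.
That is 0.3650 = 36.5% of the progeny.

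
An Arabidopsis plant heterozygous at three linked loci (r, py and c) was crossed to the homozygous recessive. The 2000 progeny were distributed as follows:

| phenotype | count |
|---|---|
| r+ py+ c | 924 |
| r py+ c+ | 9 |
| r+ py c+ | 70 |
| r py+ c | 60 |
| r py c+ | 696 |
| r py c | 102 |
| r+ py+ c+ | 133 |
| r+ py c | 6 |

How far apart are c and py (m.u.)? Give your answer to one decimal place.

The two most frequent reciprocal classes, r+ py+ c and r py c+, are the parental types, so the F1 was r+ py+ c / r py c+.
The two rarest classes, r+ py c and r py+ c+, are the double crossovers. Comparing them with the parentals, only the py allele has switched, so py is the middle locus and the order is r – py – c.
Crossovers in the py–c interval produce the single-crossover classes r+ py+ c+ and r py c (133 + 102 = 235) plus the double crossovers (15).
RF(py–c) = (235 + 15) / 2000 = 250/2000 = 0.1250 → 12.5 m.u.

12.5 m.u.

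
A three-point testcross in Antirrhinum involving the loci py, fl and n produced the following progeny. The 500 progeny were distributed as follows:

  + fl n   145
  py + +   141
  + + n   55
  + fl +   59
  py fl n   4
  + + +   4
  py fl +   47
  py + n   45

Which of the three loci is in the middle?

py

The two most frequent reciprocal classes, py + + and + fl n, are the parental types, so the F1 was py + + / + fl n.
The two rarest classes, + + + and py fl n, are the double crossovers. Comparing them with the parentals, only the py allele has switched, so py is the middle locus and the order is fl – py – n.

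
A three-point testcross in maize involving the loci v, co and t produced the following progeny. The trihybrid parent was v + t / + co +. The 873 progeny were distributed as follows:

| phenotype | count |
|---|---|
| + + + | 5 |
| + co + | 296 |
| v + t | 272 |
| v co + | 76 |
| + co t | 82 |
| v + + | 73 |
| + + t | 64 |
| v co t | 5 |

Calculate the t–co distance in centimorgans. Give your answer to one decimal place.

18.9 centimorgans

The two rarest classes, v co t and + + +, are the double crossovers. Comparing them with the parentals, only the co allele has switched, so co is the middle locus and the order is v – co – t.
Crossovers in the co–t interval produce the single-crossover classes v + + and + co t (73 + 82 = 155) plus the double crossovers (10).
RF(co–t) = (155 + 10) / 873 = 165/873 = 0.1890 → 18.9 centimorgans.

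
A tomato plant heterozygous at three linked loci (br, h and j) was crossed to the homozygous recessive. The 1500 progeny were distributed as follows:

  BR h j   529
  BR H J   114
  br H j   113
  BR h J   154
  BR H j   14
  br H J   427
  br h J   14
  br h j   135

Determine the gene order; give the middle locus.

The two most frequent reciprocal classes, BR h j and br H J, are the parental types, so the F1 was BR h j / br H J.
The two rarest classes, BR H j and br h J, are the double crossovers. Comparing them with the parentals, only the h allele has switched, so h is the middle locus and the order is br – h – j.

h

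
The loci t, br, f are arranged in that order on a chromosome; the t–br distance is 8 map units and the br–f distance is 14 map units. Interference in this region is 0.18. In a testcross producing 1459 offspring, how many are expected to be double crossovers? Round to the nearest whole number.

Map distances give recombination frequencies of 0.080 and 0.140 for the two intervals.
With interference 0.18 (so coincidence = 0.82), expected double-crossover frequency = 0.080 × 0.140 × 0.82 = 0.00918.
Expected number = 0.00918 × 1459 = 13.40 ≈ 13.

13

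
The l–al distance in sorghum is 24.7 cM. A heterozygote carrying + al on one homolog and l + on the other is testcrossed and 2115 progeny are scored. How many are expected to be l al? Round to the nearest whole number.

A map distance of 24.7 cM corresponds to a recombination frequency of 0.247.
The F1 is + al / l +, so l al is a recombinant gamete class with expected frequency r/2 = 0.247/2 = 0.1235.
Expected number = 0.1235 × 2115 = 261.20 ≈ 261.

261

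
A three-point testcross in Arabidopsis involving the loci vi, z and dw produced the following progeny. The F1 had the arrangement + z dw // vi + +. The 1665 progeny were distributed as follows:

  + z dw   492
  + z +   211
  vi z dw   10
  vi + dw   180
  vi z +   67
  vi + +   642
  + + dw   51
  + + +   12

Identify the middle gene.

vi

The two rarest classes, vi z dw and + + +, are the double crossovers. Comparing them with the parentals, only the vi allele has switched, so vi is the middle locus and the order is dw – vi – z.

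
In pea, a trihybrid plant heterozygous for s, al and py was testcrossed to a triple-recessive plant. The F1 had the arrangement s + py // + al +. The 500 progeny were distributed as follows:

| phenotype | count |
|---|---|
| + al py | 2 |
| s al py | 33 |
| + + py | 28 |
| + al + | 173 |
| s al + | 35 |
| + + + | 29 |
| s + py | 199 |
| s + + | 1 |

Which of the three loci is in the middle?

py

The two rarest classes, s + + and + al py, are the double crossovers. Comparing them with the parentals, only the py allele has switched, so py is the middle locus and the order is s – py – al.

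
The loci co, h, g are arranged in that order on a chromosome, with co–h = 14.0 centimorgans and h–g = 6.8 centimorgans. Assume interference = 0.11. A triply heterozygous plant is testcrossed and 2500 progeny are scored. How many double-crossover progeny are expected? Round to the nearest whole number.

21

Map distances give recombination frequencies of 0.140 and 0.068 for the two intervals.
With interference 0.11 (so coincidence = 0.89), expected double-crossover frequency = 0.140 × 0.068 × 0.89 = 0.00847.
Expected number = 0.00847 × 2500 = 21.18 ≈ 21.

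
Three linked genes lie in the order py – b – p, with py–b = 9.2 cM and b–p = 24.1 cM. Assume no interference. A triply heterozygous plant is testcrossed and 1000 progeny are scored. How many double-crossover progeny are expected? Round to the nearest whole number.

22

Map distances give recombination frequencies of 0.092 and 0.241 for the two intervals.
With no interference, expected double-crossover frequency = 0.092 × 0.241 = 0.02217.
Expected number = 0.02217 × 1000 = 22.17 ≈ 22.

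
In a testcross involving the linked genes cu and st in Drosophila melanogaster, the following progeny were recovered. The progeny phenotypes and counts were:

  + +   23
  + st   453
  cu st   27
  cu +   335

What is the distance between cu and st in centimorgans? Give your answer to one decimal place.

The two most frequent classes, + st (453) and cu + (335), are the parental types, so the F1 was + st / cu +.
The recombinant classes are + + and cu st: 23 + 27 = 50.
Recombination frequency = 50/838 = 0.0597 ≈ 6.0%, i.e. 6.0 centimorgans.

6.0 centimorgans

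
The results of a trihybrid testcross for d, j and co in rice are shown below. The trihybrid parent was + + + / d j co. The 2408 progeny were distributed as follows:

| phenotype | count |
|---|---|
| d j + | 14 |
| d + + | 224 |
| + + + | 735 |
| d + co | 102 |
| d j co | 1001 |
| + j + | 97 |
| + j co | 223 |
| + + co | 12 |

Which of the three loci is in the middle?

The two rarest classes, + + co and d j +, are the double crossovers. Comparing them with the parentals, only the co allele has switched, so co is the middle locus and the order is j – co – d.

co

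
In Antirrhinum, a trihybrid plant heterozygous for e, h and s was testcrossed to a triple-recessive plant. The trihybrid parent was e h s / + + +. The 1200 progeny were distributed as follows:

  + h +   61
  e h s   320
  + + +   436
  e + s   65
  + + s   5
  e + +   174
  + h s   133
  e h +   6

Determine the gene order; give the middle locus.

s

The two rarest classes, e h + and + + s, are the double crossovers. Comparing them with the parentals, only the s allele has switched, so s is the middle locus and the order is e – s – h.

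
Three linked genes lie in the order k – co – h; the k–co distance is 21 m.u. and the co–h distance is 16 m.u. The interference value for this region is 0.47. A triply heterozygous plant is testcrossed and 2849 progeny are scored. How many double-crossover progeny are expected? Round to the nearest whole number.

Map distances give recombination frequencies of 0.210 and 0.160 for the two intervals.
With interference 0.47 (so coincidence = 0.53), expected double-crossover frequency = 0.210 × 0.160 × 0.53 = 0.01781.
Expected number = 0.01781 × 2849 = 50.73 ≈ 51.

51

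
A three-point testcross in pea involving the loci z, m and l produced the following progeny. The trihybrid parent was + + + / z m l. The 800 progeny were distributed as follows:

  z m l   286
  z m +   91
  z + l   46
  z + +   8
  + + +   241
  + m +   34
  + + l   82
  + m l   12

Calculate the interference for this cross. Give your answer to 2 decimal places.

The two rarest classes, z + + and + m l, are the double crossovers. Comparing them with the parentals, only the z allele has switched, so z is the middle locus and the order is l – z – m.
l–z: (173 + 20)/800 = 0.2412; z–m: (80 + 20)/800 = 0.1250.
Expected DCO frequency = 0.2412 × 0.1250 ≈ 0.03015; observed = 20/800 ≈ 0.02500.
Coefficient of coincidence = 0.02500/0.03015 ≈ 0.83; interference = 1 − 0.83 = 0.17.

0.17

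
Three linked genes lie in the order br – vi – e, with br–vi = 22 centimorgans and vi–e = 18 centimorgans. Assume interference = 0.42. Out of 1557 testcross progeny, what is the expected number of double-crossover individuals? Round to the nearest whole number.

Map distances give recombination frequencies of 0.220 and 0.180 for the two intervals.
With interference 0.42 (so coincidence = 0.58), expected double-crossover frequency = 0.220 × 0.180 × 0.58 = 0.02297.
Expected number = 0.02297 × 1557 = 35.76 ≈ 36.

36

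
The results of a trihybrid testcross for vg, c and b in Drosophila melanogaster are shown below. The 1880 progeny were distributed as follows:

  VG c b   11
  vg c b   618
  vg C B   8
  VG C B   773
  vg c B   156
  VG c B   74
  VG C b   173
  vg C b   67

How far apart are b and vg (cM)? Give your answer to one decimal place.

The two most frequent reciprocal classes, VG C B and vg c b, are the parental types, so the F1 was VG C B / vg c b.
The two rarest classes, vg C B and VG c b, are the double crossovers. Comparing them with the parentals, only the vg allele has switched, so vg is the middle locus and the order is c – vg – b.
Crossovers in the vg–b interval produce the single-crossover classes VG C b and vg c B (173 + 156 = 329) plus the double crossovers (19).
RF(vg–b) = (329 + 19) / 1880 = 348/1880 = 0.1851 → 18.5 cM.

18.5 cM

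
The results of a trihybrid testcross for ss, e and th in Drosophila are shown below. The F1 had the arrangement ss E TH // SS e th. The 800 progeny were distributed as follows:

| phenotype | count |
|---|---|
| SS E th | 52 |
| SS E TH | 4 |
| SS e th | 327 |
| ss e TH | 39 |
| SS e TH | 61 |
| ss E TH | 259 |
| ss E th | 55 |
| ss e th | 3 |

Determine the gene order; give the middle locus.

ss

The two rarest classes, SS E TH and ss e th, are the double crossovers. Comparing them with the parentals, only the ss allele has switched, so ss is the middle locus and the order is th – ss – e.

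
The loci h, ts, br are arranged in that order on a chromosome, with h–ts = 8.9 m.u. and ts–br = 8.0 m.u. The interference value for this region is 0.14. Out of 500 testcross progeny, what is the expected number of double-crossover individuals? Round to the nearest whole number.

Map distances give recombination frequencies of 0.089 and 0.080 for the two intervals.
With interference 0.14 (so coincidence = 0.86), expected double-crossover frequency = 0.089 × 0.080 × 0.86 = 0.00612.
Expected number = 0.00612 × 500 = 3.06 ≈ 3.

3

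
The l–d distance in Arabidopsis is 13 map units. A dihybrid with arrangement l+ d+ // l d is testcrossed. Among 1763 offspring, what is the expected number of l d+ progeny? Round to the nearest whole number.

A map distance of 13 map units corresponds to a recombination frequency of 0.130.
The F1 is l+ d+ / l d, so l d+ is a recombinant gamete class with expected frequency r/2 = 0.130/2 = 0.0650.
Expected number = 0.0650 × 1763 = 114.59 ≈ 115.

115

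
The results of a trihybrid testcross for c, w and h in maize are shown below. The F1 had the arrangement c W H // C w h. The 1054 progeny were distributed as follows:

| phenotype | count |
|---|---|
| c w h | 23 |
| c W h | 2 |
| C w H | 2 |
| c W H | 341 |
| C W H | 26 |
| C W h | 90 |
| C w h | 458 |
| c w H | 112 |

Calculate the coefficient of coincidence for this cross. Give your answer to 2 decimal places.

0.39

The two rarest classes, c W h and C w H, are the double crossovers. Comparing them with the parentals, only the h allele has switched, so h is the middle locus and the order is w – h – c.
w–h: (202 + 4)/1054 = 0.1954; h–c: (49 + 4)/1054 = 0.0503.
Expected DCO frequency = 0.1954 × 0.0503 ≈ 0.00983; observed = 4/1054 ≈ 0.00380.
Coefficient of coincidence = 0.00380/0.00983 ≈ 0.39.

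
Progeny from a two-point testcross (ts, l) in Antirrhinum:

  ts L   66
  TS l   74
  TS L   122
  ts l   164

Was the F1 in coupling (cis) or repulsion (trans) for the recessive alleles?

cis

The two most frequent classes are TS L (122) and ts l (164); these are the parental (non-recombinant) types.
So the F1 carried TS L on one chromosome and ts l on the other — the recessive alleles are on the same chromosome (cis / coupling).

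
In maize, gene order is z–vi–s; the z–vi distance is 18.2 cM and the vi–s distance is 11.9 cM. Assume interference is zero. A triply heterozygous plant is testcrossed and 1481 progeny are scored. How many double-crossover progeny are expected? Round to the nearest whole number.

32

Map distances give recombination frequencies of 0.182 and 0.119 for the two intervals.
With no interference, expected double-crossover frequency = 0.182 × 0.119 = 0.02166.
Expected number = 0.02166 × 1481 = 32.08 ≈ 32.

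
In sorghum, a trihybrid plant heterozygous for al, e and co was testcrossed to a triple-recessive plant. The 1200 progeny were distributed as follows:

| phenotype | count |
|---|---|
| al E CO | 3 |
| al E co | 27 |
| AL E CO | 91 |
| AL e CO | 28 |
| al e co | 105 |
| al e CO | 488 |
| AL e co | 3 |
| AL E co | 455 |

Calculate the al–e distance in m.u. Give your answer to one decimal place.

5.1 m.u.

The two most frequent reciprocal classes, al e CO and AL E co, are the parental types, so the F1 was al e CO / AL E co.
The two rarest classes, al E CO and AL e co, are the double crossovers. Comparing them with the parentals, only the e allele has switched, so e is the middle locus and the order is al – e – co.
Crossovers in the al–e interval produce the single-crossover classes AL e CO and al E co (28 + 27 = 55) plus the double crossovers (6).
RF(al–e) = (55 + 6) / 1200 = 61/1200 = 0.0508 → 5.1 m.u.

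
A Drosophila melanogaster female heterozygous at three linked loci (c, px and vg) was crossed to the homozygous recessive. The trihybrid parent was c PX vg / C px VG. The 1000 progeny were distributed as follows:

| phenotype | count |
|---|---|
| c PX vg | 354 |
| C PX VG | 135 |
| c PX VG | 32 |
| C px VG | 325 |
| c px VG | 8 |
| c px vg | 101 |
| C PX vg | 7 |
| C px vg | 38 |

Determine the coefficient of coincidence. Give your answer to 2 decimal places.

0.70

The two rarest classes, C PX vg and c px VG, are the double crossovers. Comparing them with the parentals, only the c allele has switched, so c is the middle locus and the order is vg – c – px.
vg–c: (70 + 15)/1000 = 0.0850; c–px: (236 + 15)/1000 = 0.2510.
Expected DCO frequency = 0.0850 × 0.2510 ≈ 0.02134; observed = 15/1000 ≈ 0.01500.
Coefficient of coincidence = 0.01500/0.02134 ≈ 0.70.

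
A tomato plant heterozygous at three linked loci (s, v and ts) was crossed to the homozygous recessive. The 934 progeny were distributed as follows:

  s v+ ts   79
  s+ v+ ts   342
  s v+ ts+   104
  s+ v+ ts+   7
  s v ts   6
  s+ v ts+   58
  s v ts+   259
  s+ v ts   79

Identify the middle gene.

ts

The two most frequent reciprocal classes, s v ts+ and s+ v+ ts, are the parental types, so the F1 was s v ts+ / s+ v+ ts.
The two rarest classes, s v ts and s+ v+ ts+, are the double crossovers. Comparing them with the parentals, only the ts allele has switched, so ts is the middle locus and the order is s – ts – v.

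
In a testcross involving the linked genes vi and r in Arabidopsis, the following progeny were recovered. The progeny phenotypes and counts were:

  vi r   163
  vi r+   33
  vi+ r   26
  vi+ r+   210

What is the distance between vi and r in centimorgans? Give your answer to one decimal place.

The two most frequent classes, vi+ r+ (210) and vi r (163), are the parental types, so the F1 was vi+ r+ / vi r.
The recombinant classes are vi+ r and vi r+: 26 + 33 = 59.
Recombination frequency = 59/432 = 0.1366 ≈ 13.7%, i.e. 13.7 centimorgans.

13.7 centimorgans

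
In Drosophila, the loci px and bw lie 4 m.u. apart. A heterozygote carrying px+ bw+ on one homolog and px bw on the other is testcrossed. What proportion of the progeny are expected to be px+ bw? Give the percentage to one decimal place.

2.0%

A map distance of 4 m.u. corresponds to a recombination frequency of 0.040.
The F1 is px+ bw+ / px bw, so px+ bw is a recombinant gamete class with expected frequency r/2 = 0.040/2 = 0.0200.
That is 0.0200 = 2.0% of the progeny.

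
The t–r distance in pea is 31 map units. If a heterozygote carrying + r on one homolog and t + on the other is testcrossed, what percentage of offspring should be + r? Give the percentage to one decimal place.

34.5%

A map distance of 31 map units corresponds to a recombination frequency of 0.310.
The F1 is + r / t +, so + r is a parental gamete class with expected frequency (1 − r)/2 = 0.690/2 = 0.3450.
That is 0.3450 = 34.5% of the progeny.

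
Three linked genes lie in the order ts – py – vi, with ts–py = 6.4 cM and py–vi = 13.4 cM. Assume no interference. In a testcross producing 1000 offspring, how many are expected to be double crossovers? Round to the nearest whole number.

9

Map distances give recombination frequencies of 0.064 and 0.134 for the two intervals.
With no interference, expected double-crossover frequency = 0.064 × 0.134 = 0.00858.
Expected number = 0.00858 × 1000 = 8.58 ≈ 9.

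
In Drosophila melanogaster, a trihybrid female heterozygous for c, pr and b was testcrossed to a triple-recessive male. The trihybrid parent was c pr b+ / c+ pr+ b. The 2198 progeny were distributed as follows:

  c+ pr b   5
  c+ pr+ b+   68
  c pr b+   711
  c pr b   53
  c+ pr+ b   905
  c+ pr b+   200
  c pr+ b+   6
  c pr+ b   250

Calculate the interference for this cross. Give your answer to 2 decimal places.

0.60

The two rarest classes, c pr+ b+ and c+ pr b, are the double crossovers. Comparing them with the parentals, only the pr allele has switched, so pr is the middle locus and the order is c – pr – b.
c–pr: (450 + 11)/2198 = 0.2097; pr–b: (121 + 11)/2198 = 0.0601.
Expected DCO frequency = 0.2097 × 0.0601 ≈ 0.01260; observed = 11/2198 ≈ 0.00500.
Coefficient of coincidence = 0.00500/0.01260 ≈ 0.40; interference = 1 − 0.40 = 0.60.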